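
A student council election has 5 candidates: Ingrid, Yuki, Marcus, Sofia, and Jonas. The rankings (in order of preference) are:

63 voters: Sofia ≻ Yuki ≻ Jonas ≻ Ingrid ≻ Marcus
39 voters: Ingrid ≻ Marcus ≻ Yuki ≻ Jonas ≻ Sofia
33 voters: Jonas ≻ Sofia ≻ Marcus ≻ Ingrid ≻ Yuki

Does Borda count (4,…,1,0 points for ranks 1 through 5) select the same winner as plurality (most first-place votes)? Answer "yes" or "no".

yes

Borda — scores: Ingrid 252, Yuki 267, Marcus 183, Sofia 351, Jonas 297. Winner: Sofia.
Plurality — first-place votes: Ingrid 39, Yuki 0, Marcus 0, Sofia 63, Jonas 33. Winner: Sofia.
The two methods agree.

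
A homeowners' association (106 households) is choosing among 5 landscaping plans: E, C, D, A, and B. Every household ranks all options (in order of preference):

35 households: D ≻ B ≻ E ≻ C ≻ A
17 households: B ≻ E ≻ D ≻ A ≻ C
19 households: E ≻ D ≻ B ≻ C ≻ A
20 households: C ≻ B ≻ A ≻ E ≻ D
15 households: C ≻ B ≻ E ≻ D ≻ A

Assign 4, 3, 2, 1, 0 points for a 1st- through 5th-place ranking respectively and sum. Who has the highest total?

E: 35·2 + 17·3 + 19·4 + 20·1 + 15·2 = 247
C: 35·1 + 17·0 + 19·1 + 20·4 + 15·4 = 194
D: 35·4 + 17·2 + 19·3 + 20·0 + 15·1 = 246
A: 35·0 + 17·1 + 19·0 + 20·2 + 15·0 = 57
B: 35·3 + 17·4 + 19·2 + 20·3 + 15·3 = 316
B has the highest Borda score (316).

B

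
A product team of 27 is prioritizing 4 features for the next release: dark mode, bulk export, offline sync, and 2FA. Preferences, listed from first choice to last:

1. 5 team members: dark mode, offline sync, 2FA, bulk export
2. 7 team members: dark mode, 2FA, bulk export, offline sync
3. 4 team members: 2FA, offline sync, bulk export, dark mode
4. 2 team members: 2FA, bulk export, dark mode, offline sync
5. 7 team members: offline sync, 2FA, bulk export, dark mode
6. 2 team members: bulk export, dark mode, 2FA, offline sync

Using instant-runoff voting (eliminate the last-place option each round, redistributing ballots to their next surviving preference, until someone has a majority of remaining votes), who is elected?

Round 1: dark mode 12, bulk export 2, offline sync 7, 2FA 6. Eliminate bulk export.
Round 2: dark mode 14, offline sync 7, 2FA 6. Dark mode has a majority.

dark mode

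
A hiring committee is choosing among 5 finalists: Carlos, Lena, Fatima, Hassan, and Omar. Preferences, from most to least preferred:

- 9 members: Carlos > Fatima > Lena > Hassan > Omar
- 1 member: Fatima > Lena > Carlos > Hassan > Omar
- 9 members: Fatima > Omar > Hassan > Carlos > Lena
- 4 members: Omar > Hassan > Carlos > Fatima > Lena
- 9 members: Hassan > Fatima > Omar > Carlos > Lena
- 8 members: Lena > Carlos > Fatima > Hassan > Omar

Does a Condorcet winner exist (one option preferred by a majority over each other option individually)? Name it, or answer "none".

Checking pairwise contests:
Hassan beats Carlos 22–18.
Carlos beats Lena 31–9.
Carlos beats Fatima 21–19.
Fatima beats Hassan 27–13.
Fatima beats Omar 36–4.
Every option loses at least one head-to-head, so there is no Condorcet winner.

none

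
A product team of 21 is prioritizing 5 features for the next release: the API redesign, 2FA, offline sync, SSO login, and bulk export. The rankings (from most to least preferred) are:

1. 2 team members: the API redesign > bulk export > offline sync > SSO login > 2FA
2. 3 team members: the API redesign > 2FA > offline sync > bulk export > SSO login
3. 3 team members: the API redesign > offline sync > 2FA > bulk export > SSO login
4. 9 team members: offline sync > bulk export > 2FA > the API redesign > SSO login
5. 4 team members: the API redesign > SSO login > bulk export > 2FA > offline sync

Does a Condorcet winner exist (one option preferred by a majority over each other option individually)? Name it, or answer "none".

the API redesign

the API redesign vs 2FA: 12–9 for the API redesign.
the API redesign vs offline sync: 12–9 for the API redesign.
the API redesign vs SSO login: 21–0 for the API redesign.
the API redesign vs bulk export: 12–9 for the API redesign.
the API redesign beats every other option head-to-head.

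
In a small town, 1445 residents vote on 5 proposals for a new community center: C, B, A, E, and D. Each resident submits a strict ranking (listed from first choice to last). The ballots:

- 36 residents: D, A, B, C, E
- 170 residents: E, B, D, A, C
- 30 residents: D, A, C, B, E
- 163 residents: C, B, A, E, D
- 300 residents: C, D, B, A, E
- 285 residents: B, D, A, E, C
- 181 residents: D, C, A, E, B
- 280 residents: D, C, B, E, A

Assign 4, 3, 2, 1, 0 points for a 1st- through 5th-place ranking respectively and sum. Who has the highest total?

D

C: 36·1 + 170·0 + 30·2 + 163·4 + 300·4 + 285·0 + 181·3 + 280·3 = 3331
B: 36·2 + 170·3 + 30·1 + 163·3 + 300·2 + 285·4 + 181·0 + 280·2 = 3401
A: 36·3 + 170·1 + 30·3 + 163·2 + 300·1 + 285·2 + 181·2 + 280·0 = 1926
E: 36·0 + 170·4 + 30·0 + 163·1 + 300·0 + 285·1 + 181·1 + 280·1 = 1589
D: 36·4 + 170·2 + 30·4 + 163·0 + 300·3 + 285·3 + 181·4 + 280·4 = 4203
D has the highest Borda score (4203).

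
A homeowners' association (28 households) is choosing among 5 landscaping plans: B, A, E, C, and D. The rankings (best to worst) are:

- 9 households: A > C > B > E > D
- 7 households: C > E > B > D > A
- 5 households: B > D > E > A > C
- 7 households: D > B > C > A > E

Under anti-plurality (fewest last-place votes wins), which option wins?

Last-place votes: B 0, A 7, E 7, C 5, D 9.
B is ranked last by the fewest voters, so B wins.

B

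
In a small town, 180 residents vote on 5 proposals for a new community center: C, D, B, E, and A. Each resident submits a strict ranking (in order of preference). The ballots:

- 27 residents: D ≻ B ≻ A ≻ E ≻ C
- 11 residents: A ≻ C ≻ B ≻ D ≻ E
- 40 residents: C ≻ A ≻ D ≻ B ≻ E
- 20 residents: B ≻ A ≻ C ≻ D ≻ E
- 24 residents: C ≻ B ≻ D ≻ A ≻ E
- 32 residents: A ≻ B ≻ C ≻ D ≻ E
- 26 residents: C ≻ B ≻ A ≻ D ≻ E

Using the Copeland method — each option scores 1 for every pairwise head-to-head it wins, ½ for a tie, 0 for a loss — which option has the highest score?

C: beats D, B, and E; ties A → score 3.5.
D: beats E; loses to C, B, and A → score 1.
B: beats D, E, and A; loses to C → score 3.
E: loses to C, D, B, and A → score 0.
A: beats D and E; ties C; loses to B → score 2.5.
C has the best pairwise record.

C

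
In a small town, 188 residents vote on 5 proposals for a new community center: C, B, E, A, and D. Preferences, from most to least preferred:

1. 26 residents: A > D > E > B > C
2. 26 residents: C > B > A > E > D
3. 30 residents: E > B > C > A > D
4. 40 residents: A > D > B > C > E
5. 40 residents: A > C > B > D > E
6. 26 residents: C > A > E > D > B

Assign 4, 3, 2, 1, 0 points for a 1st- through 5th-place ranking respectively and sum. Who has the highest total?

C: 26·0 + 26·4 + 30·2 + 40·1 + 40·3 + 26·4 = 428
B: 26·1 + 26·3 + 30·3 + 40·2 + 40·2 + 26·0 = 354
E: 26·2 + 26·1 + 30·4 + 40·0 + 40·0 + 26·2 = 250
A: 26·4 + 26·2 + 30·1 + 40·4 + 40·4 + 26·3 = 584
D: 26·3 + 26·0 + 30·0 + 40·3 + 40·1 + 26·1 = 264
A has the highest Borda score (584).

A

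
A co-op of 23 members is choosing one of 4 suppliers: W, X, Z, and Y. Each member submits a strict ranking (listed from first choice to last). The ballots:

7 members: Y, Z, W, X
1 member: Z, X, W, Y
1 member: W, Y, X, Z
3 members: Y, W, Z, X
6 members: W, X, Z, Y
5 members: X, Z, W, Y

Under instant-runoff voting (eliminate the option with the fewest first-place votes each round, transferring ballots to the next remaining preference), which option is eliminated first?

Z

Round 1: W 7, X 5, Z 1, Y 10. Eliminate Z.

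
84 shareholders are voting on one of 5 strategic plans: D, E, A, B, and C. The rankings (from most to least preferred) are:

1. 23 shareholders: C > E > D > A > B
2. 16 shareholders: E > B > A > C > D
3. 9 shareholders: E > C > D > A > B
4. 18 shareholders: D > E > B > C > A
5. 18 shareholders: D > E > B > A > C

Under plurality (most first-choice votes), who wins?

D

First-place votes: D 36, E 25, A 0, B 0, C 23.
D has the most first-place votes.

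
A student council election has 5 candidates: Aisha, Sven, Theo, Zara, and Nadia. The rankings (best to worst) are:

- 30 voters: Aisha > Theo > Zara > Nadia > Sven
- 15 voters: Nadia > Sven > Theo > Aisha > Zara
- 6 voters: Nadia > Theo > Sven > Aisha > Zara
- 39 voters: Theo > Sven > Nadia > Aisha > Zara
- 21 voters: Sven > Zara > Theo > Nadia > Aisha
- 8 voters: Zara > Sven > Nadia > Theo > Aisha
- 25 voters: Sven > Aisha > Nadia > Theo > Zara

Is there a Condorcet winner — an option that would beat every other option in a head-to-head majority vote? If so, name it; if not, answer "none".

Theo

Theo vs Aisha: 89–55 for Theo.
Theo vs Sven: 75–69 for Theo.
Theo vs Zara: 115–29 for Theo.
Theo vs Nadia: 90–54 for Theo.
Theo beats every other option head-to-head.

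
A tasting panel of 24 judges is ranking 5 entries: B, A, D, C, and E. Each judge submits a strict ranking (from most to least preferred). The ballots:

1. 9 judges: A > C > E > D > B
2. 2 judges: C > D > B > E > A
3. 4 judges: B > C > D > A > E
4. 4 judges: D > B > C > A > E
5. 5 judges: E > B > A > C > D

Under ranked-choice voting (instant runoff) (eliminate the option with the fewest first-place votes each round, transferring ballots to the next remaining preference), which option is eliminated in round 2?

B

Round 1: B 4, A 9, D 4, C 2, E 5. Eliminate C.
Round 2: B 4, A 9, D 6, E 5. Eliminate B.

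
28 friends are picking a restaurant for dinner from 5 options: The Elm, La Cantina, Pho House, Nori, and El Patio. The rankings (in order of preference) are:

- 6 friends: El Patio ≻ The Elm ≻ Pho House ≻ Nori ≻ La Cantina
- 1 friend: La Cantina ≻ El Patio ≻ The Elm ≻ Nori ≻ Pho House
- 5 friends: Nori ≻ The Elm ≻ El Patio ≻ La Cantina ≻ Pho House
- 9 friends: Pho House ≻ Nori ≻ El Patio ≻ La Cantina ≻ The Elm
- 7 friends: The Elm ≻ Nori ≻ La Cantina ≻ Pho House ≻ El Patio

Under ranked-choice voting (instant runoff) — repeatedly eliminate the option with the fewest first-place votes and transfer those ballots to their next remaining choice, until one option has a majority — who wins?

Round 1: The Elm 7, La Cantina 1, Pho House 9, Nori 5, El Patio 6. Eliminate La Cantina.
Round 2: The Elm 7, Pho House 9, Nori 5, El Patio 7. Eliminate Nori.
Round 3: The Elm 12, Pho House 9, El Patio 7. Eliminate El Patio.
Round 4: The Elm 19, Pho House 9. The Elm has a majority.

The Elm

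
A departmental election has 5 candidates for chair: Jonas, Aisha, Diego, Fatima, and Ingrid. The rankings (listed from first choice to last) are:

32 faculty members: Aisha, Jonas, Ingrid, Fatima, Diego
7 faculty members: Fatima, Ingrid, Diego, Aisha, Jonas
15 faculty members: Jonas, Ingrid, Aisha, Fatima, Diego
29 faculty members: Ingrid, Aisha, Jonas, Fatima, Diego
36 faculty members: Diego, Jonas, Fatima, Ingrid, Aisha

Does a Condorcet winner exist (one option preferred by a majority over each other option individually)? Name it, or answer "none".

Checking pairwise contests:
Aisha beats Jonas 68–51.
Ingrid beats Aisha 87–32.
Jonas beats Diego 76–43.
Jonas beats Fatima 112–7.
Jonas beats Ingrid 83–36.
Every option loses at least one head-to-head, so there is no Condorcet winner.

none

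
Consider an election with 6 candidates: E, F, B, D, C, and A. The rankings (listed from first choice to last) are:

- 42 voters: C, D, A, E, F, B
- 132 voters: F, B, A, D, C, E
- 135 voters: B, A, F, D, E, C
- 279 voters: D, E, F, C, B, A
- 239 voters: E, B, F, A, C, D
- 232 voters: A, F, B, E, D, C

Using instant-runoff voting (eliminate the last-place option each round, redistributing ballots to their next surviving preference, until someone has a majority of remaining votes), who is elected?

B

Round 1: E 239, F 132, B 135, D 279, C 42, A 232. Eliminate C.
Round 2: E 239, F 132, B 135, D 321, A 232. Eliminate F.
Round 3: E 239, B 267, D 321, A 232. Eliminate A.
Round 4: E 239, B 499, D 321. Eliminate E.
Round 5: B 738, D 321. B has a majority.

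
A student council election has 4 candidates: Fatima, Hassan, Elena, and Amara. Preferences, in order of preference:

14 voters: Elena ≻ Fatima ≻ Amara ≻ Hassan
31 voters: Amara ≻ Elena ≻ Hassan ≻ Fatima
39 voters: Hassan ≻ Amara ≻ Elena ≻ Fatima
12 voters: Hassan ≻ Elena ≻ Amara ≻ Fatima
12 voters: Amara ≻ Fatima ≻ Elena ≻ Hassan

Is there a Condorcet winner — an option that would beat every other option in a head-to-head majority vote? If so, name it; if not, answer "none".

Amara

Amara vs Fatima: 94–14 for Amara.
Amara vs Hassan: 57–51 for Amara.
Amara vs Elena: 82–26 for Amara.
Amara beats every other option head-to-head.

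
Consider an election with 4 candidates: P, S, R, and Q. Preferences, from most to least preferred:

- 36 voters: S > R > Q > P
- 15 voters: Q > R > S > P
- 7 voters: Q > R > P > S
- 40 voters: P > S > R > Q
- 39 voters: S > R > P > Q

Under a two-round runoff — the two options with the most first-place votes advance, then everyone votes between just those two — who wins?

S

Round 1 first-place votes: P 40, S 75, R 0, Q 22.
S and P advance.
Runoff: S is preferred to P by 90 voters; P by 47.
S wins the runoff.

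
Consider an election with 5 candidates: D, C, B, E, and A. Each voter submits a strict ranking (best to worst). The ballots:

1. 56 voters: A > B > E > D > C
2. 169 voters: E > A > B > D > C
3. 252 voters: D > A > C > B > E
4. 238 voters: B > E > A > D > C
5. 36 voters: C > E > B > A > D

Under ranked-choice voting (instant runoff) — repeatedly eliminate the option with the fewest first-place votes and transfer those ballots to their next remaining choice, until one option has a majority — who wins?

B

Round 1: D 252, C 36, B 238, E 169, A 56. Eliminate C.
Round 2: D 252, B 238, E 205, A 56. Eliminate A.
Round 3: D 252, B 294, E 205. Eliminate E.
Round 4: D 252, B 499. B has a majority.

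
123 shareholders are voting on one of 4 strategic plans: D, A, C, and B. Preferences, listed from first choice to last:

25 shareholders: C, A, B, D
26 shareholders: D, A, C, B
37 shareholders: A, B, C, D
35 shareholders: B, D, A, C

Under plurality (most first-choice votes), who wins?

A

First-place votes: D 26, A 37, C 25, B 35.
A has the most first-place votes.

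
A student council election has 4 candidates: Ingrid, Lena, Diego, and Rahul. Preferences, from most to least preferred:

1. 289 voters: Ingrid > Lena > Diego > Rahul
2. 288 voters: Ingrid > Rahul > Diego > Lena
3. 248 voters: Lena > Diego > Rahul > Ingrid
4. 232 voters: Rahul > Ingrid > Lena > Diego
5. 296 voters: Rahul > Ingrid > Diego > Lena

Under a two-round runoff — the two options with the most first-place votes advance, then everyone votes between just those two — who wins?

Rahul

Round 1 first-place votes: Ingrid 577, Lena 248, Diego 0, Rahul 528.
Ingrid and Rahul advance.
Runoff: Ingrid is preferred to Rahul by 577 voters; Rahul by 776.
Rahul wins the runoff.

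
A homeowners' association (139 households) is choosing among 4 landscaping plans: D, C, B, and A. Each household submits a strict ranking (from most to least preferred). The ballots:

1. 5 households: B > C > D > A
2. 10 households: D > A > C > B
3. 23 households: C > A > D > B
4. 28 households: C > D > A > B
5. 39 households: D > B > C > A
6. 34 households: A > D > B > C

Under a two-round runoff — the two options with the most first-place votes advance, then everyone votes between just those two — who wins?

Round 1 first-place votes: D 49, C 51, B 5, A 34.
C and D advance.
Runoff: C is preferred to D by 56 voters; D by 83.
D wins the runoff.

D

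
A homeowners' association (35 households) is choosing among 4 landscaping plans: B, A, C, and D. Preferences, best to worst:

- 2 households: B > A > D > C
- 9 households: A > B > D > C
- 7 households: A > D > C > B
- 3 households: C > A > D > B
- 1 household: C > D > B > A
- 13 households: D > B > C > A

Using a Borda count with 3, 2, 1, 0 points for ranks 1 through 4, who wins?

D

B: 2·3 + 9·2 + 7·0 + 3·0 + 1·1 + 13·2 = 51
A: 2·2 + 9·3 + 7·3 + 3·2 + 1·0 + 13·0 = 58
C: 2·0 + 9·0 + 7·1 + 3·3 + 1·3 + 13·1 = 32
D: 2·1 + 9·1 + 7·2 + 3·1 + 1·2 + 13·3 = 69
D has the highest Borda score (69).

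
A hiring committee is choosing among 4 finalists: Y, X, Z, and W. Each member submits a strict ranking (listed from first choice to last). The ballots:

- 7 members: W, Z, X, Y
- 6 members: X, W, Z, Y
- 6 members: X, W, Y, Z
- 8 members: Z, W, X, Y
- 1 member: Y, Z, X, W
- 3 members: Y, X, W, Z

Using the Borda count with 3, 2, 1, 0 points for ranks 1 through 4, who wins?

Y: 7·0 + 6·0 + 6·1 + 8·0 + 1·3 + 3·3 = 18
X: 7·1 + 6·3 + 6·3 + 8·1 + 1·1 + 3·2 = 58
Z: 7·2 + 6·1 + 6·0 + 8·3 + 1·2 + 3·0 = 46
W: 7·3 + 6·2 + 6·2 + 8·2 + 1·0 + 3·1 = 64
W has the highest Borda score (64).

W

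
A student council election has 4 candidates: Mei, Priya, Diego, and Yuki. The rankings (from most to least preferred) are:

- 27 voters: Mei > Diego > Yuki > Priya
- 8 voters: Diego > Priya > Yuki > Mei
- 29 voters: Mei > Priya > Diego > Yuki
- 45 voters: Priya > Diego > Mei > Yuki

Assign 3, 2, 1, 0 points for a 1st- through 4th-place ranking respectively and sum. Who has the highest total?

Mei: 27·3 + 8·0 + 29·3 + 45·1 = 213
Priya: 27·0 + 8·2 + 29·2 + 45·3 = 209
Diego: 27·2 + 8·3 + 29·1 + 45·2 = 197
Yuki: 27·1 + 8·1 + 29·0 + 45·0 = 35
Mei has the highest Borda score (213).

Mei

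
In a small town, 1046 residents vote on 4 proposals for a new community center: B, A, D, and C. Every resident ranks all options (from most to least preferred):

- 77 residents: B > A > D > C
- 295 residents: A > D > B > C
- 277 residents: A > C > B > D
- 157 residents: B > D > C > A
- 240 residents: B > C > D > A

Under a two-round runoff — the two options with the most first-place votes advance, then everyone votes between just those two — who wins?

A

Round 1 first-place votes: B 474, A 572, D 0, C 0.
A and B advance.
Runoff: A is preferred to B by 572 voters; B by 474.
A wins the runoff.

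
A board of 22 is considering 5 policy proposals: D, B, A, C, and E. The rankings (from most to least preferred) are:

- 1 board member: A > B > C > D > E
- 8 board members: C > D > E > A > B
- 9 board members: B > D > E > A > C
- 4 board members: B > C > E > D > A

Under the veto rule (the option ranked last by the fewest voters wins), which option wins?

D

Last-place votes: D 0, B 8, A 4, C 9, E 1.
D is ranked last by the fewest voters, so D wins.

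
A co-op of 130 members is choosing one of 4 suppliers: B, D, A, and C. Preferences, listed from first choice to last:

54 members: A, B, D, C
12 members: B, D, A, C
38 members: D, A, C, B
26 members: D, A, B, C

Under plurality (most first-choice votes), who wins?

D

First-place votes: B 12, D 64, A 54, C 0.
D has the most first-place votes.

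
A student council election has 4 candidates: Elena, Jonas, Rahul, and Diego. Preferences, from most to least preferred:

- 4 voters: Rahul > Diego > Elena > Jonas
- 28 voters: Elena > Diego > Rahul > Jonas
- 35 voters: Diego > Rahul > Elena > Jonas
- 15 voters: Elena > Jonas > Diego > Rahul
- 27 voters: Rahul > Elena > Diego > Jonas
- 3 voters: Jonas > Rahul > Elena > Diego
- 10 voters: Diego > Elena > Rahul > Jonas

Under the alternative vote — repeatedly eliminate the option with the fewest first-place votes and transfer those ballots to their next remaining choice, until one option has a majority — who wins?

Round 1: Elena 43, Jonas 3, Rahul 31, Diego 45. Eliminate Jonas.
Round 2: Elena 43, Rahul 34, Diego 45. Eliminate Rahul.
Round 3: Elena 73, Diego 49. Elena has a majority.

Elena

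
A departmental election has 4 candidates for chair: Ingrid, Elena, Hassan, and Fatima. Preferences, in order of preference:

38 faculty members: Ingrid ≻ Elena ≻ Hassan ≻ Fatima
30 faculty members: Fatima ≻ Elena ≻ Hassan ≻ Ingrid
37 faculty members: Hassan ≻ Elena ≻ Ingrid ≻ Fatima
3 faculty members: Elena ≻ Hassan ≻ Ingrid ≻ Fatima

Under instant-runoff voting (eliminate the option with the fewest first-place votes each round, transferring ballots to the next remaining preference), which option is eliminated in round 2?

Round 1: Ingrid 38, Elena 3, Hassan 37, Fatima 30. Eliminate Elena.
Round 2: Ingrid 38, Hassan 40, Fatima 30. Eliminate Fatima.

Fatima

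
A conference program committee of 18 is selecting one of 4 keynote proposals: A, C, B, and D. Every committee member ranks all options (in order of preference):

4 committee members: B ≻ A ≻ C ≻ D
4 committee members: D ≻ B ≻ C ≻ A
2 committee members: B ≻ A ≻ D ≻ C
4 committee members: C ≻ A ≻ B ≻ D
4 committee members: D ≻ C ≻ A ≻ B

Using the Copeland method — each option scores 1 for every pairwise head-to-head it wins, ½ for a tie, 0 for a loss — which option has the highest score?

A: beats D; loses to C and B → score 1.
C: beats A; loses to B and D → score 1.
B: beats A, C, and D → score 3.
D: beats C; loses to A and B → score 1.
B has the best pairwise record.

B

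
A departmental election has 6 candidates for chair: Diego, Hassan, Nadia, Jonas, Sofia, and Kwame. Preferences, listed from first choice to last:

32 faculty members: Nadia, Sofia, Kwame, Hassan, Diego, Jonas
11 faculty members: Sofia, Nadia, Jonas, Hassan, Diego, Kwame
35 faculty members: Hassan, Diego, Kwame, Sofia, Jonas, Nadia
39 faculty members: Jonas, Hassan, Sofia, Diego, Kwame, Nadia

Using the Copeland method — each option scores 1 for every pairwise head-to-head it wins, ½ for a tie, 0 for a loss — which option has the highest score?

Diego: beats Nadia, Jonas, and Kwame; loses to Hassan and Sofia → score 3.
Hassan: beats Diego, Nadia, Jonas, Sofia, and Kwame → score 5.
Nadia: loses to Diego, Hassan, Jonas, Sofia, and Kwame → score 0.
Jonas: beats Nadia; loses to Diego, Hassan, Sofia, and Kwame → score 1.
Sofia: beats Diego, Nadia, Jonas, and Kwame; loses to Hassan → score 4.
Kwame: beats Nadia and Jonas; loses to Diego, Hassan, and Sofia → score 2.
Hassan has the best pairwise record.

Hassan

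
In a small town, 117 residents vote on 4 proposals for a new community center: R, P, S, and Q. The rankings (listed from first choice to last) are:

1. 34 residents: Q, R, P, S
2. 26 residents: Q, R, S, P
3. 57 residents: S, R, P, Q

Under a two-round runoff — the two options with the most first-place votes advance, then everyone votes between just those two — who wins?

Q

Round 1 first-place votes: R 0, P 0, S 57, Q 60.
Q and S advance.
Runoff: Q is preferred to S by 60 voters; S by 57.
Q wins the runoff.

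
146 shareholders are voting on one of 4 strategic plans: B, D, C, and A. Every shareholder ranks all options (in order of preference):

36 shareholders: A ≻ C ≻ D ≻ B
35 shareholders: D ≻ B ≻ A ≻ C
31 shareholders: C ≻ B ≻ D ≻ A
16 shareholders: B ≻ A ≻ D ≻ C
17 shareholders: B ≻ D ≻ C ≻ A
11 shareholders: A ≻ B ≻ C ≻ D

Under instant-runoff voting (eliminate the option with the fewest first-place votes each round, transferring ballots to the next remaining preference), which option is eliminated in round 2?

Round 1: B 33, D 35, C 31, A 47. Eliminate C.
Round 2: B 64, D 35, A 47. Eliminate D.

D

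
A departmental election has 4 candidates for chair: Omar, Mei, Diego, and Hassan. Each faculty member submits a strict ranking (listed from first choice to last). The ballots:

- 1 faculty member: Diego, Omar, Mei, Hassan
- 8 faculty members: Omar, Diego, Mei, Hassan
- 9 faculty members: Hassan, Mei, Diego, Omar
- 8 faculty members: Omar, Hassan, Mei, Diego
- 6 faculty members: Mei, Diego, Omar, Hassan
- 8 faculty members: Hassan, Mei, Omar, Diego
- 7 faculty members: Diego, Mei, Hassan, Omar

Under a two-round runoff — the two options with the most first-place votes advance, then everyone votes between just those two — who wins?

Hassan

Round 1 first-place votes: Omar 16, Mei 6, Diego 8, Hassan 17.
Hassan and Omar advance.
Runoff: Hassan is preferred to Omar by 24 voters; Omar by 23.
Hassan wins the runoff.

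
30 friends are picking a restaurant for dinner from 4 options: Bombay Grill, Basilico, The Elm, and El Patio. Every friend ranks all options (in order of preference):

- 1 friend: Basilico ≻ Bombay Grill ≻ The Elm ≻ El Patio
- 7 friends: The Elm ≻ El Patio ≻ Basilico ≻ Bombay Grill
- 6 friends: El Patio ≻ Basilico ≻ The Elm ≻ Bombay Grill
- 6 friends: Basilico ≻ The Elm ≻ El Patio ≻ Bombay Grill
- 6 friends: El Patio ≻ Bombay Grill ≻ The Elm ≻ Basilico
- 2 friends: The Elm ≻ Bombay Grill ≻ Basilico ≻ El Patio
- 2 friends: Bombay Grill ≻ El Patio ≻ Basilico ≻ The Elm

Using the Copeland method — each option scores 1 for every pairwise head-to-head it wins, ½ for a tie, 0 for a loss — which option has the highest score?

The Elm

Bombay Grill: loses to Basilico, The Elm, and El Patio → score 0.
Basilico: beats Bombay Grill; ties The Elm; loses to El Patio → score 1.5.
The Elm: beats Bombay Grill and El Patio; ties Basilico → score 2.5.
El Patio: beats Bombay Grill and Basilico; loses to The Elm → score 2.
The Elm has the best pairwise record.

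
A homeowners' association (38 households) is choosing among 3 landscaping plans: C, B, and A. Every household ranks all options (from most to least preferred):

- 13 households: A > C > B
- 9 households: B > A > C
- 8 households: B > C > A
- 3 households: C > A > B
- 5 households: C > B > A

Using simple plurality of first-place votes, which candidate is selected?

B

First-place votes: C 8, B 17, A 13.
B has the most first-place votes.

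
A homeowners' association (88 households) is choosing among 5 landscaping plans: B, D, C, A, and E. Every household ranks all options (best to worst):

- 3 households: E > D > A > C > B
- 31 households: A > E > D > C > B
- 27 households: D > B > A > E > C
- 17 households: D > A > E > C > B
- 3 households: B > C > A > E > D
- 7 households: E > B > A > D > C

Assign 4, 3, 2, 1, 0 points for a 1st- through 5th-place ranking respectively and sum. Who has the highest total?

B: 3·0 + 31·0 + 27·3 + 17·0 + 3·4 + 7·3 = 114
D: 3·3 + 31·2 + 27·4 + 17·4 + 3·0 + 7·1 = 254
C: 3·1 + 31·1 + 27·0 + 17·1 + 3·3 + 7·0 = 60
A: 3·2 + 31·4 + 27·2 + 17·3 + 3·2 + 7·2 = 255
E: 3·4 + 31·3 + 27·1 + 17·2 + 3·1 + 7·4 = 197
A has the highest Borda score (255).

A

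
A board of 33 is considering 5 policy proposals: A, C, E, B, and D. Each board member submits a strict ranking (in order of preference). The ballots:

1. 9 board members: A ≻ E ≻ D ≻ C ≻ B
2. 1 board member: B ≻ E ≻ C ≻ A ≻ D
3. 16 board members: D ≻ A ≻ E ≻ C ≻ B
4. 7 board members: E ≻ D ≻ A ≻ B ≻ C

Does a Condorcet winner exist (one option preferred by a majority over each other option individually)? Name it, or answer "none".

none

Checking pairwise contests:
D beats A 23–10.
A beats C 32–1.
A beats E 25–8.
A beats B 32–1.
E beats D 17–16.
Every option loses at least one head-to-head, so there is no Condorcet winner.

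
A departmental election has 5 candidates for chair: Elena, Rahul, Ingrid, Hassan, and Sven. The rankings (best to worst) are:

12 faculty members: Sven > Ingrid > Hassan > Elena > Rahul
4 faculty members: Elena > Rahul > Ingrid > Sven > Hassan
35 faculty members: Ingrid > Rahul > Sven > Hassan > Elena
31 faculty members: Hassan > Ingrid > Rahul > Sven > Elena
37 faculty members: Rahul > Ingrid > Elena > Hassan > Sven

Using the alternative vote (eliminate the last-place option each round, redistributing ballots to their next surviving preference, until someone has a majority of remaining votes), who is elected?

Round 1: Elena 4, Rahul 37, Ingrid 35, Hassan 31, Sven 12. Eliminate Elena.
Round 2: Rahul 41, Ingrid 35, Hassan 31, Sven 12. Eliminate Sven.
Round 3: Rahul 41, Ingrid 47, Hassan 31. Eliminate Hassan.
Round 4: Rahul 41, Ingrid 78. Ingrid has a majority.

Ingrid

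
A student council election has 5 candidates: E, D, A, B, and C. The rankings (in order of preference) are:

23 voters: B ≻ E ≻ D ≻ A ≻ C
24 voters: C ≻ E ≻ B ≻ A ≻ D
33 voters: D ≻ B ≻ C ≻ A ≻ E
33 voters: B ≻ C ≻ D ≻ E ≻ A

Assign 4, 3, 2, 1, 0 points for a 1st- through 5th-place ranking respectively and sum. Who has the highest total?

E: 23·3 + 24·3 + 33·0 + 33·1 = 174
D: 23·2 + 24·0 + 33·4 + 33·2 = 244
A: 23·1 + 24·1 + 33·1 + 33·0 = 80
B: 23·4 + 24·2 + 33·3 + 33·4 = 371
C: 23·0 + 24·4 + 33·2 + 33·3 = 261
B has the highest Borda score (371).

B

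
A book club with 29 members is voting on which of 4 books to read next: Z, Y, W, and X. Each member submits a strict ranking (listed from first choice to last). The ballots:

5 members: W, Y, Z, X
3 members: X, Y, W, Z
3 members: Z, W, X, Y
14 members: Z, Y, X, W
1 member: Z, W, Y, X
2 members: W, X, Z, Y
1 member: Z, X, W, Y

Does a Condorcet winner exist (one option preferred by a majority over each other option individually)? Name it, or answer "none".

Z

Z vs Y: 21–8 for Z.
Z vs W: 19–10 for Z.
Z vs X: 24–5 for Z.
Z beats every other option head-to-head.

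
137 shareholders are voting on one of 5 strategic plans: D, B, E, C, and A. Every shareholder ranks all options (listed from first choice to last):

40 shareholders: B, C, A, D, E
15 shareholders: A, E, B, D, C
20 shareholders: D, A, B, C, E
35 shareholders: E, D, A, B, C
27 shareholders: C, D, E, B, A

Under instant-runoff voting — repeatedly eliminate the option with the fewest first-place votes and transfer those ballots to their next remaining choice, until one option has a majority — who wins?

E

Round 1: D 20, B 40, E 35, C 27, A 15. Eliminate A.
Round 2: D 20, B 40, E 50, C 27. Eliminate D.
Round 3: B 60, E 50, C 27. Eliminate C.
Round 4: B 60, E 77. E has a majority.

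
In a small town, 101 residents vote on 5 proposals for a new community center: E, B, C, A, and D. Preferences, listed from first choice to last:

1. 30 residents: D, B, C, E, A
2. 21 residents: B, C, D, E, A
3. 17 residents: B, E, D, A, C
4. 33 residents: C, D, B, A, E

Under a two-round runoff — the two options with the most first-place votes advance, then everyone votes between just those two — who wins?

B

Round 1 first-place votes: E 0, B 38, C 33, A 0, D 30.
B and C advance.
Runoff: B is preferred to C by 68 voters; C by 33.
B wins the runoff.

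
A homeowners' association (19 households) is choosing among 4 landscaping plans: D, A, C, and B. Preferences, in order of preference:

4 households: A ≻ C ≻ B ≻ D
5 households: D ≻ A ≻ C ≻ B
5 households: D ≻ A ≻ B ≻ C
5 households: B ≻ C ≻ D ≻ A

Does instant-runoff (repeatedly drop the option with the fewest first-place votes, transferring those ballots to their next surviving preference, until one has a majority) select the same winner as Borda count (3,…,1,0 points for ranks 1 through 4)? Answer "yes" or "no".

Instant-runoff — R1 D 10, A 4, C 0, B 5 (D winner). Winner: D.
Borda — scores: D 35, A 32, C 23, B 24. Winner: D.
The two methods agree.

yes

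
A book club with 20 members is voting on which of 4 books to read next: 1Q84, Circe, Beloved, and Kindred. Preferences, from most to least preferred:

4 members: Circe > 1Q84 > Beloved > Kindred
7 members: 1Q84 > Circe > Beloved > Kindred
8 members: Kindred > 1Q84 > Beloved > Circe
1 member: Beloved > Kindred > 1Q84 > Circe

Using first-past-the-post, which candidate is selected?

Kindred

First-place votes: 1Q84 7, Circe 4, Beloved 1, Kindred 8.
Kindred has the most first-place votes.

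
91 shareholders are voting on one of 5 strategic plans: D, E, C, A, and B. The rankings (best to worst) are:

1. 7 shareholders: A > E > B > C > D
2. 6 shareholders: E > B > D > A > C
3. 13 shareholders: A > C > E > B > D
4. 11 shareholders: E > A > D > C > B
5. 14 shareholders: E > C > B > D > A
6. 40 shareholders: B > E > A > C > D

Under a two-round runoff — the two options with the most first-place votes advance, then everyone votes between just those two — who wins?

E

Round 1 first-place votes: D 0, E 31, C 0, A 20, B 40.
B and E advance.
Runoff: B is preferred to E by 40 voters; E by 51.
E wins the runoff.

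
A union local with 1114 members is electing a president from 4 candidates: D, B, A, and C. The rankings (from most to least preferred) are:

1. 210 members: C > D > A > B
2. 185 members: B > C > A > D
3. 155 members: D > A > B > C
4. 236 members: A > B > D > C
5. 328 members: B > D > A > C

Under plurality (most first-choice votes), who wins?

B

First-place votes: D 155, B 513, A 236, C 210.
B has the most first-place votes.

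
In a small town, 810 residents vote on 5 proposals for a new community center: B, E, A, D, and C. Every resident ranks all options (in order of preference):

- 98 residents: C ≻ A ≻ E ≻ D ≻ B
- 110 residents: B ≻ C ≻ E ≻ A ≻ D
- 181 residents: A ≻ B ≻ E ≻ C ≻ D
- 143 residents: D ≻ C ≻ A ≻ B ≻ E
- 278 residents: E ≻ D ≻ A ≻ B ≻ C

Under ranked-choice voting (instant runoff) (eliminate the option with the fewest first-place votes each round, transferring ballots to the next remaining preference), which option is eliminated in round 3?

Round 1: B 110, E 278, A 181, D 143, C 98. Eliminate C.
Round 2: B 110, E 278, A 279, D 143. Eliminate B.
Round 3: E 388, A 279, D 143. Eliminate D.

D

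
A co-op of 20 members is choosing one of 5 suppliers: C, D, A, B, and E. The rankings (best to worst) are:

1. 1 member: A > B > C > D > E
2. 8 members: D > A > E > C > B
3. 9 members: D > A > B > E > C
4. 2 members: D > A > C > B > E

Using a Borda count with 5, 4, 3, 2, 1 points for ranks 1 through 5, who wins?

D

C: 1·3 + 8·2 + 9·1 + 2·3 = 34
D: 1·2 + 8·5 + 9·5 + 2·5 = 97
A: 1·5 + 8·4 + 9·4 + 2·4 = 81
B: 1·4 + 8·1 + 9·3 + 2·2 = 43
E: 1·1 + 8·3 + 9·2 + 2·1 = 45
D has the highest Borda score (97).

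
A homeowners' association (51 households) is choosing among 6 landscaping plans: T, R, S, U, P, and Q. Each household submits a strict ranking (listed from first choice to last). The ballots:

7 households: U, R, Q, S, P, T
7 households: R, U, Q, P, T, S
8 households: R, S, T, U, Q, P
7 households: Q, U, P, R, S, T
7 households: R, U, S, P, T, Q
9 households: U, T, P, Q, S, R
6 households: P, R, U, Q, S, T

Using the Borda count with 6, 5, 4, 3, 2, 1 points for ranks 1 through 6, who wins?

T: 7·1 + 7·2 + 8·4 + 7·1 + 7·2 + 9·5 + 6·1 = 125
R: 7·5 + 7·6 + 8·6 + 7·3 + 7·6 + 9·1 + 6·5 = 227
S: 7·3 + 7·1 + 8·5 + 7·2 + 7·4 + 9·2 + 6·2 = 140
U: 7·6 + 7·5 + 8·3 + 7·5 + 7·5 + 9·6 + 6·4 = 249
P: 7·2 + 7·3 + 8·1 + 7·4 + 7·3 + 9·4 + 6·6 = 164
Q: 7·4 + 7·4 + 8·2 + 7·6 + 7·1 + 9·3 + 6·3 = 166
U has the highest Borda score (249).

U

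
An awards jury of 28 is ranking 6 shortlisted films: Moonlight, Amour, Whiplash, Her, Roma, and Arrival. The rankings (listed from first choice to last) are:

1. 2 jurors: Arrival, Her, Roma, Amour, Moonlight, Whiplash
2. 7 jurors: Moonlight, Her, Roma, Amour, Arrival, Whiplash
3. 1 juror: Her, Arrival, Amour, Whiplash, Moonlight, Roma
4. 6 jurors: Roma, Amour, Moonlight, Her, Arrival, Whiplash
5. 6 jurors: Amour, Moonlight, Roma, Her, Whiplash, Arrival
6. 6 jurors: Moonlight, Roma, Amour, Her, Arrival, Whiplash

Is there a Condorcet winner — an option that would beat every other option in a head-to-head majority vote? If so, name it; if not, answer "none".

Checking pairwise contests:
Amour beats Moonlight 15–13.
Roma beats Amour 21–7.
Moonlight beats Whiplash 27–1.
Moonlight beats Her 25–3.
Moonlight beats Roma 20–8.
Moonlight beats Arrival 25–3.
Every option loses at least one head-to-head, so there is no Condorcet winner.

none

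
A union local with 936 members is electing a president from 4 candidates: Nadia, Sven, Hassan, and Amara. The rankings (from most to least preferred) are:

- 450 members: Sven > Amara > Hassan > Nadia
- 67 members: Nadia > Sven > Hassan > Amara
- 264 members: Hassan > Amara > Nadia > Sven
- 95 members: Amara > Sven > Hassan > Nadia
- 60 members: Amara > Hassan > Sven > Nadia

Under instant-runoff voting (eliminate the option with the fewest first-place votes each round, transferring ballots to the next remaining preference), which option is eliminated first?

Round 1: Nadia 67, Sven 450, Hassan 264, Amara 155. Eliminate Nadia.

Nadia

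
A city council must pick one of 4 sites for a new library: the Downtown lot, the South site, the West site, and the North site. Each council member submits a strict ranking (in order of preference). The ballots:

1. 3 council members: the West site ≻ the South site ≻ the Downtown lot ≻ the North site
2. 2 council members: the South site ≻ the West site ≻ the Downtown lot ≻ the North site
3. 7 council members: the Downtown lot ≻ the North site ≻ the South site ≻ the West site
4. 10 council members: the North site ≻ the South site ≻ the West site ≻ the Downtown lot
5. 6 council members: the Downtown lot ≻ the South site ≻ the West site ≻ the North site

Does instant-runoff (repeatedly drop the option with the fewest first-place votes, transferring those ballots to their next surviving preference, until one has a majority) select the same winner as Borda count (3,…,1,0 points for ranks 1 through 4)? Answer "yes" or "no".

Instant-runoff — R1 the Downtown lot 13, the South site 2, the West site 3, the North site 10 (the South site out); R2 the Downtown lot 13, the West site 5, the North site 10 (the West site out); R3 the Downtown lot 18, the North site 10 (the Downtown lot winner). Winner: the Downtown lot.
Borda — scores: the Downtown lot 44, the South site 51, the West site 29, the North site 44. Winner: the South site.
The two methods disagree.

no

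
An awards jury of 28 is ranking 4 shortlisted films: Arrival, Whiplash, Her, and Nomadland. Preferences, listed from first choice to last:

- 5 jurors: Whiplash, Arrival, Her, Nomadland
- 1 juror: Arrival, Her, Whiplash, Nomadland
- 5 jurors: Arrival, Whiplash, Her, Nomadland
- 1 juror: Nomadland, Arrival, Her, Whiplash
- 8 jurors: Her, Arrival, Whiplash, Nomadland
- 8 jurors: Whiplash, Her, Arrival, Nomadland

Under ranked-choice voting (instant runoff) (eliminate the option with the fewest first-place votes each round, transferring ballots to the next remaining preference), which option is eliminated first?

Round 1: Arrival 6, Whiplash 13, Her 8, Nomadland 1. Eliminate Nomadland.

Nomadland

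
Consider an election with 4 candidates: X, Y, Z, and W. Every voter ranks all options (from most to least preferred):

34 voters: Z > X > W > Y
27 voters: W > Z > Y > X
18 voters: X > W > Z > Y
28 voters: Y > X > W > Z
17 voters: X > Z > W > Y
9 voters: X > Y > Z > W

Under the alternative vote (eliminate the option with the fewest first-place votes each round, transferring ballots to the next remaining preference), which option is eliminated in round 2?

Round 1: X 44, Y 28, Z 34, W 27. Eliminate W.
Round 2: X 44, Y 28, Z 61. Eliminate Y.

Y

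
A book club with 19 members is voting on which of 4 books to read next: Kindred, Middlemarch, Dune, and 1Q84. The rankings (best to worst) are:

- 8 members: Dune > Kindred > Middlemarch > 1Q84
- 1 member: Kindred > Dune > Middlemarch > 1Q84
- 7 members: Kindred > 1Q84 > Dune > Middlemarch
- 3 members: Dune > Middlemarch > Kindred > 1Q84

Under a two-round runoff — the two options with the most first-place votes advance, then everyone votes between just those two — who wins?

Dune

Round 1 first-place votes: Kindred 8, Middlemarch 0, Dune 11, 1Q84 0.
Dune and Kindred advance.
Runoff: Dune is preferred to Kindred by 11 voters; Kindred by 8.
Dune wins the runoff.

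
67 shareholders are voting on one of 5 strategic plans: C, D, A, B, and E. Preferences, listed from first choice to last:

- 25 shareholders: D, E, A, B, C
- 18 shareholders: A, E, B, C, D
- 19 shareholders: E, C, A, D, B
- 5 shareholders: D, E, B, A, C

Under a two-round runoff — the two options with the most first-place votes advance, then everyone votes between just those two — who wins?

Round 1 first-place votes: C 0, D 30, A 18, B 0, E 19.
D and E advance.
Runoff: D is preferred to E by 30 voters; E by 37.
E wins the runoff.

E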